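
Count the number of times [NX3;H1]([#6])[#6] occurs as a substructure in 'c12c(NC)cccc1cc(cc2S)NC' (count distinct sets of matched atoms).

[NX3;H1]([#6])[#6] is the SMARTS for a secondary amine: a trivalent nitrogen with one H, bonded to two carbons.
The molecule carries 2 separate instances of an N-methylamino group (-NHCH3) meeting every constraint; each maps to a distinct set of atoms, giving 2 matches.

2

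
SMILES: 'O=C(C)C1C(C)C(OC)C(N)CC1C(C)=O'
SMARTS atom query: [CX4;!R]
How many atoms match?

The query [CX4;!R] means: aliphatic carbon with four total connections, not in a ring.
Check the 16 heavy atoms by environment: 6× C (X4, in 6-ring) → no; 2× C (X3, acyclic) → no; 2× O (X1, acyclic) → no; 4× C (X4, acyclic) → match; 1× O (X2, acyclic) → no; 1× N (X3, acyclic) → no.
That gives 4 matching atoms.

4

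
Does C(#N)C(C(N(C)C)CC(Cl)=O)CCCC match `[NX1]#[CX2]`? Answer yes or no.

Yes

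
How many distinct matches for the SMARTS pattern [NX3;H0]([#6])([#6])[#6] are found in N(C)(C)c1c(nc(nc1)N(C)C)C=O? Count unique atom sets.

2

[NX3;H0]([#6])([#6])[#6] is the SMARTS for a tertiary amine: a trivalent nitrogen with no H, bonded to three carbons.
The molecule carries 2 separate instances of a dimethylamino group (-N(CH3)2) meeting every constraint; each maps to a distinct set of atoms, giving 2 matches.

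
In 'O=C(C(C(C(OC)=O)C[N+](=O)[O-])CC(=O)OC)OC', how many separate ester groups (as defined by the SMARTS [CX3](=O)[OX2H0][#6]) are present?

3

[CX3](=O)[OX2H0][#6] is the SMARTS for an ester: a carbonyl carbon bonded to an oxygen that is itself bonded to carbon (no H on that O).
The molecule carries 3 separate instances of a methyl-ester group (-C(=O)OCH3) meeting every constraint; each maps to a distinct set of atoms, giving 3 matches.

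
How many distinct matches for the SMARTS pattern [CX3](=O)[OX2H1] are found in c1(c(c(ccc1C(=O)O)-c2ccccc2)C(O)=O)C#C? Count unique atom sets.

[CX3](=O)[OX2H1] is the SMARTS for a carboxylic acid: an sp2 carbon double-bonded to O and single-bonded to an -OH oxygen.
The molecule carries 2 separate instances of a carboxylic acid group (-C(=O)OH) meeting every constraint; each maps to a distinct set of atoms, giving 2 matches.

2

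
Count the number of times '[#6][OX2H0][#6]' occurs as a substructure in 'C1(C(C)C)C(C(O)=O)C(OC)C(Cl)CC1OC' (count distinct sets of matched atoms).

2

[#6][OX2H0][#6] is the SMARTS for an ether: an aliphatic oxygen bridging two carbons with no H on the oxygen.
The molecule carries 2 separate instances of a methoxy ether (-OCH3) meeting every constraint; each maps to a distinct set of atoms, giving 2 matches.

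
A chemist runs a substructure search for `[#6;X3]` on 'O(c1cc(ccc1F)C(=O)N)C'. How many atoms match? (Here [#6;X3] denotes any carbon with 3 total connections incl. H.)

7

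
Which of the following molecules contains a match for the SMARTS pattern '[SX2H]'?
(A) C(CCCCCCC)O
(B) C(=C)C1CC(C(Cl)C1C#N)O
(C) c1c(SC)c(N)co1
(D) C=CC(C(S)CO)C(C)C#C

D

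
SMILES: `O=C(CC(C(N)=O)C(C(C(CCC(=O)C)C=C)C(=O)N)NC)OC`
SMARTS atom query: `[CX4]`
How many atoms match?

10

The query [CX4] means: C with X4: aliphatic carbon with exactly 4 total connections (bonds + H).
Check the 24 heavy atoms by environment: 10× C (X4) → match; 6× C (X3) → no; 4× O (X1) → no; 3× N (X3) → no; 1× O (X2) → no.
That gives 10 matching atoms.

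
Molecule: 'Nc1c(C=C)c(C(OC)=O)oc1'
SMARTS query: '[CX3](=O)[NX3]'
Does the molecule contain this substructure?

No

The pattern [CX3](=O)[NX3] describes a carbonyl carbon bonded to a trivalent nitrogen — an amide.
The closest candidate here is a methyl-ester group (-C(=O)OCH3), but the carbonyl is bonded to O, not to an NX3 nitrogen. No other fragment satisfies the full query, so there is no match.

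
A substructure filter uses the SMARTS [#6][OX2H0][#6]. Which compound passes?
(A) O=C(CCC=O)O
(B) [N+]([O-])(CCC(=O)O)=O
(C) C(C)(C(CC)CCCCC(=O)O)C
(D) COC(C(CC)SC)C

D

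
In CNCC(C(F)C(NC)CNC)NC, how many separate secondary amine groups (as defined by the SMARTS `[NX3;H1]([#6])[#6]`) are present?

4

[NX3;H1]([#6])[#6] is the SMARTS for a secondary amine: a trivalent nitrogen with one H, bonded to two carbons.
The molecule carries 4 separate instances of an N-methylamino group (-NHCH3) meeting every constraint; each maps to a distinct set of atoms, giving 4 matches.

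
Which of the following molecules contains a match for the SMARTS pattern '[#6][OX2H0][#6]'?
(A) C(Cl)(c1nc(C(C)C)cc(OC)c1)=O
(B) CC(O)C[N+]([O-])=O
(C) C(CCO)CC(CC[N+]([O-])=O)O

A

[#6][OX2H0][#6] describes an aliphatic oxygen bridging two carbons with no H on the oxygen (an ether).
(A) contains a methoxy ether (-OCH3), which satisfies every atom and bond constraint.
(B) has a hydroxyl group (-OH) but the oxygen has H1, not H0 bridging two carbons.
(C) has a hydroxyl group (-OH) but the oxygen has H1, not H0 bridging two carbons.
So the answer is (A).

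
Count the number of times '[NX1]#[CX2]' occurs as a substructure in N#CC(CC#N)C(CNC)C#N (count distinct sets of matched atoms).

[NX1]#[CX2] is the SMARTS for a nitrile: a nitrogen triple-bonded to a two-connected carbon.
The molecule carries 3 separate instances of a nitrile (-C#N) meeting every constraint; each maps to a distinct set of atoms, giving 3 matches.

3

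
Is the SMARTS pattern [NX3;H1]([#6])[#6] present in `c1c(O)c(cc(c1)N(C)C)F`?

No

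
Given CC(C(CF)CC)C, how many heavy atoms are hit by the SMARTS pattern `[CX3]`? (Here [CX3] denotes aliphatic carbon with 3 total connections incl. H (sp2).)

0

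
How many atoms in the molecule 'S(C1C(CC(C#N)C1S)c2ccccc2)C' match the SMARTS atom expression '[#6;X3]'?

6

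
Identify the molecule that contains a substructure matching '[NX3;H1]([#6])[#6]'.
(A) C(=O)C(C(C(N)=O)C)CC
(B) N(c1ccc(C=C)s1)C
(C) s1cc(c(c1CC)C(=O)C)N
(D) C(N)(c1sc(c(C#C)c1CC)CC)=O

[NX3;H1]([#6])[#6] describes a trivalent nitrogen with one H, bonded to two carbons (a secondary amine).
(A) has a primary amide (-C(=O)NH2) but the -C(=O)NH2 nitrogen has H2, not H1.
(B) contains an N-methylamino group (-NHCH3), which satisfies every atom and bond constraint.
(C) has a primary amino group (-NH2) but the nitrogen has H2 and only one carbon neighbour.
(D) has a primary amide (-C(=O)NH2) but the -C(=O)NH2 nitrogen has H2, not H1.
So the answer is (B).

B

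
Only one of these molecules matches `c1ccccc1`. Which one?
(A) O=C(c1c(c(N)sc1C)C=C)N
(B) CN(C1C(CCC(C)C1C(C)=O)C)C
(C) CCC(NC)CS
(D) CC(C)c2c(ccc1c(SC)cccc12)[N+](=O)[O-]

D

c1ccccc1 describes six aromatic carbons in a ring (a benzene ring).
(A) has a methyl group (-CH3) but no six-membered all-carbon aromatic ring is present.
(B) has a methyl group (-CH3) but no six-membered all-carbon aromatic ring is present.
(C) has a methyl group (-CH3) but no six-membered all-carbon aromatic ring is present.
(D) contains the required atom environment, so the pattern matches.
So the answer is (D).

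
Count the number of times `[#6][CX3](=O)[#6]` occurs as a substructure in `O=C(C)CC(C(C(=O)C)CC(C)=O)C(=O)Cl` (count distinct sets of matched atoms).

3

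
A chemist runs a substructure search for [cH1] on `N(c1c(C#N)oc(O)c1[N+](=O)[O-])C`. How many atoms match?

The query [cH1] means: aromatic carbon bearing exactly one hydrogen.
Check the 13 heavy atoms by environment: 1× o (aromatic, H0) → no; 4× c (aromatic, H0) → no; 1× N (charge +1, H0) → no; 1× O (charge -1, H0) → no; 1× O (H0) → no; 1× N (H1) → no; 1× C (H3) → no; 1× O (H1) → no; 1× C (H0) → no; 1× N (H0) → no.
No environment satisfies the query, so 0 matching atoms.

0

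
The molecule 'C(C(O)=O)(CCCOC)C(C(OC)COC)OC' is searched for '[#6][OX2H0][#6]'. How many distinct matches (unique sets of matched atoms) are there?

4

[#6][OX2H0][#6] is the SMARTS for an ether: an aliphatic oxygen bridging two carbons with no H on the oxygen.
The molecule carries 4 separate instances of a methoxy ether (-OCH3) meeting every constraint; each maps to a distinct set of atoms, giving 4 matches.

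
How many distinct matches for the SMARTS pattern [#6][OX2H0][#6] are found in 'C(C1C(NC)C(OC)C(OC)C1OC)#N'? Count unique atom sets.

[#6][OX2H0][#6] is the SMARTS for an ether: an aliphatic oxygen bridging two carbons with no H on the oxygen.
The molecule carries 3 separate instances of a methoxy ether (-OCH3) meeting every constraint; each maps to a distinct set of atoms, giving 3 matches.

3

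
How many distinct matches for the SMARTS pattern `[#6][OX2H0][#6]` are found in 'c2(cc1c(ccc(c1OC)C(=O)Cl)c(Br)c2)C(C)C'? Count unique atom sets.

[#6][OX2H0][#6] is the SMARTS for an ether: an aliphatic oxygen bridging two carbons with no H on the oxygen.
Exactly one fragment in the molecule meets all constraints, giving 1 match.

1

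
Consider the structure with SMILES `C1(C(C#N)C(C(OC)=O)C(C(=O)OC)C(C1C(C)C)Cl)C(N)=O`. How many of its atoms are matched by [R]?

6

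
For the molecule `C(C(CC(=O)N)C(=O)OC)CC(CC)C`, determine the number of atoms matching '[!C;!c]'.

The query [!C;!c] means: neither aliphatic nor aromatic carbon — same as [!#6].
Check the 15 heavy atoms by environment: 11× C → no; 3× O → match; 1× N → match.
Summing the matching environments: 3 + 1 = 4 matching atoms.

4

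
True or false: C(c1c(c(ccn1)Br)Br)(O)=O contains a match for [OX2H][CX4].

False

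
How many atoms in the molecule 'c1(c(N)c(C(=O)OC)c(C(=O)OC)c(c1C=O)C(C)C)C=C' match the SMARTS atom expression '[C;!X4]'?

Check the 22 heavy atoms by environment: 6× c (aromatic, X3) → no; 5× C (X3) → match; 3× O (X1) → no; 2× O (X2) → no; 5× C (X4) → no; 1× N (X3) → no.
That gives 5 matching atoms.

5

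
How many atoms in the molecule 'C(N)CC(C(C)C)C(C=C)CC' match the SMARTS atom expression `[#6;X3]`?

2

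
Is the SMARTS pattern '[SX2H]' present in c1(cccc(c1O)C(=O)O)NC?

The pattern [SX2H] describes an aliphatic sulfur with two connections, one being H — a thiol.
The closest candidate here is a hydroxyl group (-OH), but it is an -OH, not an -SH. No other fragment satisfies the full query, so there is no match.

No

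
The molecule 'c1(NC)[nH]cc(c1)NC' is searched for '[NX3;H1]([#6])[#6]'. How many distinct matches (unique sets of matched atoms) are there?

[NX3;H1]([#6])[#6] is the SMARTS for a secondary amine: a trivalent nitrogen with one H, bonded to two carbons.
The molecule carries 2 separate instances of an N-methylamino group (-NHCH3) meeting every constraint; each maps to a distinct set of atoms, giving 2 matches.

2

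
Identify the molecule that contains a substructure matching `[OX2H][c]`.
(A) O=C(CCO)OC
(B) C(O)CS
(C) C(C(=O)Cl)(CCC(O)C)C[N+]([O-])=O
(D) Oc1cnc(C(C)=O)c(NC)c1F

[OX2H][c] describes a hydroxyl oxygen attached to an aromatic carbon (a phenol).
(A) has a hydroxyl group (-OH) but the -OH is on an aliphatic carbon, not an aromatic c.
(B) has a hydroxyl group (-OH) but the -OH is on an aliphatic carbon, not an aromatic c.
(C) has a hydroxyl group (-OH) but the -OH is on an aliphatic carbon, not an aromatic c.
(D) contains a hydroxyl group (-OH), which satisfies every atom and bond constraint.
So the answer is (D).

D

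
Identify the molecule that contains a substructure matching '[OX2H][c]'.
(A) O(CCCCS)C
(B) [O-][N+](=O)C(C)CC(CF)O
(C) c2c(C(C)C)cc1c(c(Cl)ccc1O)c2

[OX2H][c] describes a hydroxyl oxygen attached to an aromatic carbon (a phenol).
(A) has a methoxy ether (-OCH3) but the oxygen has H0, not H1.
(B) has a hydroxyl group (-OH) but the -OH is on an aliphatic carbon, not an aromatic c.
(C) contains a hydroxyl group (-OH), which satisfies every atom and bond constraint.
So the answer is (C).

C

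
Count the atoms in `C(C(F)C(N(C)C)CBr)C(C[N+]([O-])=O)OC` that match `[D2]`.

The query [D2] means: atom with exactly two heavy-atom neighbours.
Check the 16 heavy atoms by environment: 3× C (D2) → match; 3× C (D3) → no; 1× N (D3) → no; 3× C (D1) → no; 1× N (charge +1, D3) → no; 1× O (charge -1, D1) → no; 1× O (D1) → no; 1× O (D2) → match; 1× F (D1) → no; 1× Br (D1) → no.
Summing the matching environments: 3 + 1 = 4 matching atoms.

4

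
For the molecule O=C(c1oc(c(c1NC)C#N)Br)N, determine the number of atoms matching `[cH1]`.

0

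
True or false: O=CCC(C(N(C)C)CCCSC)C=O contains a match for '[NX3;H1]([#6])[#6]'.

The pattern [NX3;H1]([#6])[#6] describes a trivalent nitrogen with one H, bonded to two carbons — a secondary amine.
The closest candidate here is a dimethylamino group (-N(CH3)2), but the nitrogen has H0, not H1. No other fragment satisfies the full query, so there is no match.

False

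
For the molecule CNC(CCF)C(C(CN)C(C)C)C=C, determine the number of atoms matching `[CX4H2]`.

Check the 15 heavy atoms by environment: 3× C (H2, X4) → match; 4× C (H1, X4) → no; 3× C (H3, X4) → no; 1× F (H0, X1) → no; 1× N (H1, X3) → no; 1× C (H1, X3) → no; 1× C (H2, X3) → no; 1× N (H2, X3) → no.
That gives 3 matching atoms.

3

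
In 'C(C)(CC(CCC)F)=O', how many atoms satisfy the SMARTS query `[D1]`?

4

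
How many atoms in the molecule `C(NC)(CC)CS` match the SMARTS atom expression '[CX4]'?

5

The query [CX4] means: C with X4: aliphatic carbon with exactly 4 total connections (bonds + H).
Check the 7 heavy atoms by environment: 5× C (X4) → match; 1× N (X3) → no; 1× S (X2) → no.
That gives 5 matching atoms.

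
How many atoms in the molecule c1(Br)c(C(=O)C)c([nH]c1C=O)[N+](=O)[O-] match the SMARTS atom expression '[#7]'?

2

The query [#7] means: #7 matches any nitrogen atom regardless of aromaticity.
Check the 14 heavy atoms by environment: 1× n (aromatic) → match; 4× c (aromatic) → no; 1× Br → no; 1× N (charge +1) → match; 1× O (charge -1) → no; 3× O → no; 3× C → no.
Summing the matching environments: 1 + 1 = 2 matching atoms.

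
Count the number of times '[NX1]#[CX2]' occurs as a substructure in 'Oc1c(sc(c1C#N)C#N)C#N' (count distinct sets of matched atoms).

[NX1]#[CX2] is the SMARTS for a nitrile: a nitrogen triple-bonded to a two-connected carbon.
The molecule carries 3 separate instances of a nitrile (-C#N) meeting every constraint; each maps to a distinct set of atoms, giving 3 matches.

3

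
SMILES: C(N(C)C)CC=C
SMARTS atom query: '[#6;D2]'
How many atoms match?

3

Check the 7 heavy atoms by environment: 3× C (D2) → match; 1× N (D3) → no; 3× C (D1) → no.
That gives 3 matching atoms.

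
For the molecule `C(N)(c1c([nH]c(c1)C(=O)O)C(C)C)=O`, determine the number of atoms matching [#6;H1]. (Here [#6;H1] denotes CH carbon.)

2

The query [#6;H1] means: any carbon bearing exactly one hydrogen.
Check the 14 heavy atoms by environment: 1× n (aromatic, H1) → no; 3× c (aromatic, H0) → no; 1× c (aromatic, H1) → match; 1× C (H1) → match; 2× C (H3) → no; 2× C (H0) → no; 2× O (H0) → no; 1× N (H2) → no; 1× O (H1) → no.
Summing the matching environments: 1 + 1 = 2 matching atoms.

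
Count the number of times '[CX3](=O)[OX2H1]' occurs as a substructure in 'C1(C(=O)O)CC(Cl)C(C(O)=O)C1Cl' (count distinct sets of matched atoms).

2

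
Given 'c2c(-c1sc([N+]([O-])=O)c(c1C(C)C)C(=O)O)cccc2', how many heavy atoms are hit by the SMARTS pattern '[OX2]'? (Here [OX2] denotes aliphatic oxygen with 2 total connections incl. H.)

Check the 20 heavy atoms by environment: 1× s (aromatic, X2) → no; 10× c (aromatic, X3) → no; 3× C (X4) → no; 1× C (X3) → no; 2× O (X1) → no; 1× O (X2) → match; 1× N (charge +1, X3) → no; 1× O (charge -1, X1) → no.
That gives 1 matching atom.

1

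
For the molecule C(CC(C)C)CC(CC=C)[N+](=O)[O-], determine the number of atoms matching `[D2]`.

5

The query [D2] means: atom with exactly two heavy-atom neighbours.
Check the 13 heavy atoms by environment: 5× C (D2) → match; 2× C (D3) → no; 1× N (charge +1, D3) → no; 1× O (charge -1, D1) → no; 1× O (D1) → no; 3× C (D1) → no.
That gives 5 matching atoms.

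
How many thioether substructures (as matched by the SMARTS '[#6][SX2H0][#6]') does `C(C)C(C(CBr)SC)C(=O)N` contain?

[#6][SX2H0][#6] is the SMARTS for a thioether: an aliphatic sulfur bridging two carbons with no H on the sulfur.
Exactly one fragment in the molecule meets all constraints, giving 1 match.

1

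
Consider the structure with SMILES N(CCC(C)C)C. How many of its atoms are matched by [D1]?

3

Check the 7 heavy atoms by environment: 2× C (D2) → no; 1× N (D2) → no; 3× C (D1) → match; 1× C (D3) → no.
That gives 3 matching atoms.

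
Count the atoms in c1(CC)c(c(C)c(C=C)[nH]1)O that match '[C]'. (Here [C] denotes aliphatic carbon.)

The query [C] means: uppercase C matches aliphatic (non-aromatic) carbon only.
Check the 11 heavy atoms by environment: 1× n (aromatic) → no; 4× c (aromatic) → no; 1× O → no; 5× C → match.
That gives 5 matching atoms.

5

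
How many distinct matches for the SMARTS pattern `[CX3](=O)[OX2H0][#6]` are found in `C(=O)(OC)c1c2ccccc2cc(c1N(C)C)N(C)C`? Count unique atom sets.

[CX3](=O)[OX2H0][#6] is the SMARTS for an ester: a carbonyl carbon bonded to an oxygen that is itself bonded to carbon (no H on that O).
Exactly one fragment in the molecule meets all constraints, giving 1 match.

1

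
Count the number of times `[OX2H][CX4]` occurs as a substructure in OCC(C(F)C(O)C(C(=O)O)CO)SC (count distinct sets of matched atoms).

3

[OX2H][CX4] is the SMARTS for an aliphatic alcohol: a hydroxyl oxygen bound to an sp3 (X4) carbon.
The molecule carries 3 separate instances of a hydroxyl group (-OH) meeting every constraint; each maps to a distinct set of atoms, giving 3 matches.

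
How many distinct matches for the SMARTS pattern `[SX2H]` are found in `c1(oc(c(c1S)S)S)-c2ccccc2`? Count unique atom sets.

3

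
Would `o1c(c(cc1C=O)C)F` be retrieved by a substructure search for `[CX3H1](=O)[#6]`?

The pattern [CX3H1](=O)[#6] describes an sp2 carbon with one H, double-bonded to O and single-bonded to carbon — an aldehyde.
The molecule carries an aldehyde (-CHO), whose atoms satisfy every constraint of the query, so the pattern matches.

Yes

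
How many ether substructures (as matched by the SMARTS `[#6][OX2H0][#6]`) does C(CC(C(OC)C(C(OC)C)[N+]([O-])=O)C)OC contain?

3

[#6][OX2H0][#6] is the SMARTS for an ether: an aliphatic oxygen bridging two carbons with no H on the oxygen.
The molecule carries 3 separate instances of a methoxy ether (-OCH3) meeting every constraint; each maps to a distinct set of atoms, giving 3 matches.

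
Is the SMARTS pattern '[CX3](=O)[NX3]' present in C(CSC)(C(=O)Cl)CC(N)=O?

Yes

The pattern [CX3](=O)[NX3] describes a carbonyl carbon bonded to a trivalent nitrogen — an amide.
The molecule carries a primary amide (-C(=O)NH2), whose atoms satisfy every constraint of the query, so the pattern matches.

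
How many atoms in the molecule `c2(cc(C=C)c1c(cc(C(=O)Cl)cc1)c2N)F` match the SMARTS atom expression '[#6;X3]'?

Check the 17 heavy atoms by environment: 10× c (aromatic, X3) → match; 3× C (X3) → match; 1× N (X3) → no; 1× O (X1) → no; 1× Cl (X1) → no; 1× F (X1) → no.
Summing the matching environments: 10 + 3 = 13 matching atoms.

13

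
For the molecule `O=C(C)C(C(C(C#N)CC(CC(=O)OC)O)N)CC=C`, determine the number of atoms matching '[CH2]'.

4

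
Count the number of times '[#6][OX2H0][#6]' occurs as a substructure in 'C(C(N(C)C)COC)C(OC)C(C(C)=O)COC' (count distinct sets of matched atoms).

3

[#6][OX2H0][#6] is the SMARTS for an ether: an aliphatic oxygen bridging two carbons with no H on the oxygen.
The molecule carries 3 separate instances of a methoxy ether (-OCH3) meeting every constraint; each maps to a distinct set of atoms, giving 3 matches.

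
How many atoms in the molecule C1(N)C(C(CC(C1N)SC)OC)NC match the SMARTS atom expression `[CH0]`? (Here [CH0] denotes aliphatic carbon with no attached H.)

The query [CH0] means: aliphatic carbon with no attached hydrogen.
Check the 14 heavy atoms by environment: 5× C (H1) → no; 1× C (H2) → no; 2× N (H2) → no; 1× S (H0) → no; 3× C (H3) → no; 1× O (H0) → no; 1× N (H1) → no.
No environment satisfies the query, so 0 matching atoms.

0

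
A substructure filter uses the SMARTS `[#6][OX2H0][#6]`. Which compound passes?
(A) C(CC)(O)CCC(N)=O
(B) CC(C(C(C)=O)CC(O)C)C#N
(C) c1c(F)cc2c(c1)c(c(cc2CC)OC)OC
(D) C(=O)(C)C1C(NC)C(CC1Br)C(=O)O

[#6][OX2H0][#6] describes an aliphatic oxygen bridging two carbons with no H on the oxygen (an ether).
(A) has a hydroxyl group (-OH) but the oxygen has H1, not H0 bridging two carbons.
(B) has a hydroxyl group (-OH) but the oxygen has H1, not H0 bridging two carbons.
(C) contains a methoxy ether (-OCH3), which satisfies every atom and bond constraint.
(D) has a carboxylic acid group (-C(=O)OH) but the -OH oxygen has H1; the =O is OX1, not OX2.
So the answer is (C).

C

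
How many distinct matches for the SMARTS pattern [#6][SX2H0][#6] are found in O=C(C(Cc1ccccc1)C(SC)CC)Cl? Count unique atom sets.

1

[#6][SX2H0][#6] is the SMARTS for a thioether: an aliphatic sulfur bridging two carbons with no H on the sulfur.
Exactly one fragment in the molecule meets all constraints, giving 1 match.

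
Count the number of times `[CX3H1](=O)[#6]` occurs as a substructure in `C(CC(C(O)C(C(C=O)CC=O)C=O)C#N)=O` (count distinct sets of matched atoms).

[CX3H1](=O)[#6] is the SMARTS for an aldehyde: an sp2 carbon with one H, double-bonded to O and single-bonded to carbon.
The molecule carries 4 separate instances of an aldehyde (-CHO) meeting every constraint; each maps to a distinct set of atoms, giving 4 matches.

4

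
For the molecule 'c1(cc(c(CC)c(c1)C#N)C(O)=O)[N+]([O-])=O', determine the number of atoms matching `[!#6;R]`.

0

Check the 16 heavy atoms by environment: 6× c (aromatic, in 6-ring) → no; 1× N (charge +1, acyclic) → no; 1× O (charge -1, acyclic) → no; 3× O (acyclic) → no; 4× C (acyclic) → no; 1× N (acyclic) → no.
No environment satisfies the query, so 0 matching atoms.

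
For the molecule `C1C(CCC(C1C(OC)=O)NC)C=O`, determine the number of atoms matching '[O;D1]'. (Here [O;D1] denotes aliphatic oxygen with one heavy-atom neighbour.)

2

Check the 14 heavy atoms by environment: 4× C (D3) → no; 4× C (D2) → no; 2× O (D1) → match; 1× O (D2) → no; 2× C (D1) → no; 1× N (D2) → no.
That gives 2 matching atoms.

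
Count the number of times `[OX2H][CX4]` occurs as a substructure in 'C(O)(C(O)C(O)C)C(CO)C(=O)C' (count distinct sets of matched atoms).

4

[OX2H][CX4] is the SMARTS for an aliphatic alcohol: a hydroxyl oxygen bound to an sp3 (X4) carbon.
The molecule carries 4 separate instances of a hydroxyl group (-OH) meeting every constraint; each maps to a distinct set of atoms, giving 4 matches.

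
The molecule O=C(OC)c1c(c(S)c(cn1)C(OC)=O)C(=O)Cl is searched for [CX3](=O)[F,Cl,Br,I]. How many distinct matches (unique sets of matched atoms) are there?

1

[CX3](=O)[F,Cl,Br,I] is the SMARTS for an acyl halide: a carbonyl carbon bonded to a halogen.
Exactly one fragment in the molecule meets all constraints, giving 1 match.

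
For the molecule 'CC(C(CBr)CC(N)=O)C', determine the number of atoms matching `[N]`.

1

The query [N] means: uppercase N matches aliphatic (non-aromatic) nitrogen only.
Check the 10 heavy atoms by environment: 7× C → no; 1× Br → no; 1× O → no; 1× N → match.
That gives 1 matching atom.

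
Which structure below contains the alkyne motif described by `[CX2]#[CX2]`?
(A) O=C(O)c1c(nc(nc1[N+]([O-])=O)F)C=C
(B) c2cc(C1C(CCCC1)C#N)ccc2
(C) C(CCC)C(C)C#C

C

[CX2]#[CX2] describes a carbon-carbon triple bond (an alkyne).
(A) has a vinyl group (-CH=CH2) but the C=C is a double bond; both carbons are CX3, not CX2.
(B) has a nitrile (-C#N) but the triple bond is C#N, not C#C.
(C) contains an ethynyl group (-C#CH), which satisfies every atom and bond constraint.
So the answer is (C).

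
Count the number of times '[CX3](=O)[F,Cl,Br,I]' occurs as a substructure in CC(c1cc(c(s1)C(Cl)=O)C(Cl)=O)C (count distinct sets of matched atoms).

[CX3](=O)[F,Cl,Br,I] is the SMARTS for an acyl halide: a carbonyl carbon bonded to a halogen.
The molecule carries 2 separate instances of an acyl chloride (-C(=O)Cl) meeting every constraint; each maps to a distinct set of atoms, giving 2 matches.

2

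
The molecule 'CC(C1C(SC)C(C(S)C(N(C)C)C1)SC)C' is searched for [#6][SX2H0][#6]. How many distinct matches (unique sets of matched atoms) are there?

2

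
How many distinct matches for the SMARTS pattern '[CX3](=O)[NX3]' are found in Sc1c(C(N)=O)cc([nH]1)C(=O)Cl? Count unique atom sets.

[CX3](=O)[NX3] is the SMARTS for an amide: a carbonyl carbon bonded to a trivalent nitrogen.
Exactly one fragment in the molecule meets all constraints, giving 1 match.

1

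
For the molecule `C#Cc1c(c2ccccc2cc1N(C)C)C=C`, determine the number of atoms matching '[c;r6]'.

The query [c;r6] means: aromatic carbon that belongs to a six-membered ring.
Check the 17 heavy atoms by environment: 10× c (aromatic, in 6-ring) → match; 6× C (acyclic) → no; 1× N (acyclic) → no.
That gives 10 matching atoms.

10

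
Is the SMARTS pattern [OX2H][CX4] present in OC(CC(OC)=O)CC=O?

The pattern [OX2H][CX4] describes a hydroxyl oxygen bound to an sp3 (X4) carbon — an aliphatic alcohol.
The molecule carries a hydroxyl group (-OH), whose atoms satisfy every constraint of the query, so the pattern matches.

Yes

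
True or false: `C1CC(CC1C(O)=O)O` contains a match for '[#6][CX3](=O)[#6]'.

The pattern [#6][CX3](=O)[#6] describes a carbonyl carbon (no H) flanked by two carbons — a ketone.
The closest candidate here is a carboxylic acid group (-C(=O)OH), but one neighbour of the carbonyl carbon is O, not C. No other fragment satisfies the full query, so there is no match.

False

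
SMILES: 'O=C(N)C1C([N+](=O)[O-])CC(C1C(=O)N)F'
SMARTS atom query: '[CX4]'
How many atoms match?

5

The query [CX4] means: C with X4: aliphatic carbon with exactly 4 total connections (bonds + H).
Check the 15 heavy atoms by environment: 5× C (X4) → match; 2× C (X3) → no; 3× O (X1) → no; 2× N (X3) → no; 1× F (X1) → no; 1× N (charge +1, X3) → no; 1× O (charge -1, X1) → no.
That gives 5 matching atoms.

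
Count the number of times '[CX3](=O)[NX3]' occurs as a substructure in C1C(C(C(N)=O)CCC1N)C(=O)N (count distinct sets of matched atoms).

2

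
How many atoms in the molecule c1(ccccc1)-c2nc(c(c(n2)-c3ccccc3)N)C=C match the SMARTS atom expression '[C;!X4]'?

2

The query [C;!X4] means: aliphatic carbon that does not have four total connections.
Check the 21 heavy atoms by environment: 2× n (aromatic, X2) → no; 16× c (aromatic, X3) → no; 2× C (X3) → match; 1× N (X3) → no.
That gives 2 matching atoms.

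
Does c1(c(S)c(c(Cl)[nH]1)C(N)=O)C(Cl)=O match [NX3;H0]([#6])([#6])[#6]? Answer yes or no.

The pattern [NX3;H0]([#6])([#6])[#6] describes a trivalent nitrogen with no H, bonded to three carbons — a tertiary amine.
The closest candidate here is a primary amide (-C(=O)NH2), but the amide nitrogen has H2 and only one carbon neighbour. No other fragment satisfies the full query, so there is no match.

No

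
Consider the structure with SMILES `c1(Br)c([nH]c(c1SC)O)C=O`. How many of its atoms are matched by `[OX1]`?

1

The query [OX1] means: aliphatic oxygen with one total connection — typically a carbonyl =O or an oxide.
Check the 11 heavy atoms by environment: 1× n (aromatic, X3) → no; 4× c (aromatic, X3) → no; 1× C (X3) → no; 1× O (X1) → match; 1× S (X2) → no; 1× C (X4) → no; 1× O (X2) → no; 1× Br (X1) → no.
That gives 1 matching atom.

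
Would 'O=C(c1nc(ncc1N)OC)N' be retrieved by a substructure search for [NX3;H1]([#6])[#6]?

No

The pattern [NX3;H1]([#6])[#6] describes a trivalent nitrogen with one H, bonded to two carbons — a secondary amine.
The closest candidate here is a primary amino group (-NH2), but the nitrogen has H2 and only one carbon neighbour. No other fragment satisfies the full query, so there is no match.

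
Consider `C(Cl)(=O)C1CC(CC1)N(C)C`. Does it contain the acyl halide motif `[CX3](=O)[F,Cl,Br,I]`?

The pattern [CX3](=O)[F,Cl,Br,I] describes a carbonyl carbon bonded to a halogen — an acyl halide.
The molecule carries an acyl chloride (-C(=O)Cl), whose atoms satisfy every constraint of the query, so the pattern matches.

Yes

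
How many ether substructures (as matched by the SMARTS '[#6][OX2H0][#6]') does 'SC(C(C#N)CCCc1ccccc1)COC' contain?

[#6][OX2H0][#6] is the SMARTS for an ether: an aliphatic oxygen bridging two carbons with no H on the oxygen.
Exactly one fragment in the molecule meets all constraints, giving 1 match.

1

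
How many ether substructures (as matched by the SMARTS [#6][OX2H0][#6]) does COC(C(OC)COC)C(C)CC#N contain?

[#6][OX2H0][#6] is the SMARTS for an ether: an aliphatic oxygen bridging two carbons with no H on the oxygen.
The molecule carries 3 separate instances of a methoxy ether (-OCH3) meeting every constraint; each maps to a distinct set of atoms, giving 3 matches.

3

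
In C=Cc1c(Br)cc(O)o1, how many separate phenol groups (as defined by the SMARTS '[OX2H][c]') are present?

1

[OX2H][c] is the SMARTS for a phenol: a hydroxyl oxygen attached to an aromatic carbon.
Exactly one fragment in the molecule meets all constraints, giving 1 match.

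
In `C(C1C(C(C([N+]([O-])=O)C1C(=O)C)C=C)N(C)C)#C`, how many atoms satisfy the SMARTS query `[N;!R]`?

2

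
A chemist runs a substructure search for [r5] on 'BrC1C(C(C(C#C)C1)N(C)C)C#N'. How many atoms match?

5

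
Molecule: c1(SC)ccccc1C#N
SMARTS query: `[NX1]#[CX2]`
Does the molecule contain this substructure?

Yes

The pattern [NX1]#[CX2] describes a nitrogen triple-bonded to a two-connected carbon — a nitrile.
The molecule carries a nitrile (-C#N), whose atoms satisfy every constraint of the query, so the pattern matches.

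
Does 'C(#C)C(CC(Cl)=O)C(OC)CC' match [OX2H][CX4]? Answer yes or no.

The pattern [OX2H][CX4] describes a hydroxyl oxygen bound to an sp3 (X4) carbon — an aliphatic alcohol.
The closest candidate here is a methoxy ether (-OCH3), but the oxygen has H0 (ether), not H1. No other fragment satisfies the full query, so there is no match.

No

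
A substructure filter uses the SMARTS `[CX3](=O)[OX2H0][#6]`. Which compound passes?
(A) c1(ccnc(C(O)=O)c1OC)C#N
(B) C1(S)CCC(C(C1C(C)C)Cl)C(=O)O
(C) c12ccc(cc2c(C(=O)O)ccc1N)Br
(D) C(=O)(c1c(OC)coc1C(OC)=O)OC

[CX3](=O)[OX2H0][#6] describes a carbonyl carbon bonded to an oxygen that is itself bonded to carbon (no H on that O) (an ester).
(A) has a carboxylic acid group (-C(=O)OH) but the singly-bonded O carries H (OX2H1, not H0).
(B) has a carboxylic acid group (-C(=O)OH) but the singly-bonded O carries H (OX2H1, not H0).
(C) has a carboxylic acid group (-C(=O)OH) but the singly-bonded O carries H (OX2H1, not H0).
(D) contains a methyl-ester group (-C(=O)OCH3), which satisfies every atom and bond constraint.
So the answer is (D).

D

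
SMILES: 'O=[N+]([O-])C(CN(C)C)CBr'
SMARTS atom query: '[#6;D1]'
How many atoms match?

Check the 10 heavy atoms by environment: 2× C (D2) → no; 1× C (D3) → no; 1× N (D3) → no; 2× C (D1) → match; 1× N (charge +1, D3) → no; 1× O (charge -1, D1) → no; 1× O (D1) → no; 1× Br (D1) → no.
That gives 2 matching atoms.

2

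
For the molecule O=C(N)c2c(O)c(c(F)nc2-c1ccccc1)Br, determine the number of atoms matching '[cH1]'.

5

The query [cH1] means: aromatic carbon bearing exactly one hydrogen.
Check the 18 heavy atoms by environment: 1× n (aromatic, H0) → no; 6× c (aromatic, H0) → no; 5× c (aromatic, H1) → match; 1× F (H0) → no; 1× Br (H0) → no; 1× C (H0) → no; 1× O (H0) → no; 1× N (H2) → no; 1× O (H1) → no.
That gives 5 matching atoms.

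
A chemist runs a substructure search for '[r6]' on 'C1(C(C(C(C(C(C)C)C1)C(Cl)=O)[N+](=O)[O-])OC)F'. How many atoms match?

6

The query [r6] means: r6 matches atoms in a six-membered ring.
Check the 18 heavy atoms by environment: 6× C (in 6-ring) → match; 1× F (acyclic) → no; 5× C (acyclic) → no; 3× O (acyclic) → no; 1× Cl (acyclic) → no; 1× N (charge +1, acyclic) → no; 1× O (charge -1, acyclic) → no.
That gives 6 matching atoms.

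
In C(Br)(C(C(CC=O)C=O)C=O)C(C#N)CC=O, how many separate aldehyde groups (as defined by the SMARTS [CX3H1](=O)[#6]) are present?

4

[CX3H1](=O)[#6] is the SMARTS for an aldehyde: an sp2 carbon with one H, double-bonded to O and single-bonded to carbon.
The molecule carries 4 separate instances of an aldehyde (-CHO) meeting every constraint; each maps to a distinct set of atoms, giving 4 matches.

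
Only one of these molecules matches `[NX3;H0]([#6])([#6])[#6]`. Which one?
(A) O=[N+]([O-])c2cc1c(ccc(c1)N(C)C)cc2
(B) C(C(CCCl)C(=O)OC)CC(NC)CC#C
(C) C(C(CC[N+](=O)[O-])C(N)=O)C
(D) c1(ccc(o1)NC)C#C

A

[NX3;H0]([#6])([#6])[#6] describes a trivalent nitrogen with no H, bonded to three carbons (a tertiary amine).
(A) contains a dimethylamino group (-N(CH3)2), which satisfies every atom and bond constraint.
(B) has an N-methylamino group (-NHCH3) but the nitrogen still has one H (H1), not H0.
(C) has a primary amide (-C(=O)NH2) but the amide nitrogen has H2 and only one carbon neighbour.
(D) has an N-methylamino group (-NHCH3) but the nitrogen still has one H (H1), not H0.
So the answer is (A).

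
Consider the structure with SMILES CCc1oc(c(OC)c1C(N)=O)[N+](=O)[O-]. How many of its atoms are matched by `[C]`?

4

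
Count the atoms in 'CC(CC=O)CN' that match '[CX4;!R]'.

Check the 7 heavy atoms by environment: 4× C (X4, acyclic) → match; 1× N (X3, acyclic) → no; 1× C (X3, acyclic) → no; 1× O (X1, acyclic) → no.
That gives 4 matching atoms.

4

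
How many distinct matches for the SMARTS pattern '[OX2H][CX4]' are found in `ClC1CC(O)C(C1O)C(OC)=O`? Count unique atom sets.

[OX2H][CX4] is the SMARTS for an aliphatic alcohol: a hydroxyl oxygen bound to an sp3 (X4) carbon.
The molecule carries 2 separate instances of a hydroxyl group (-OH) meeting every constraint; each maps to a distinct set of atoms, giving 2 matches.

2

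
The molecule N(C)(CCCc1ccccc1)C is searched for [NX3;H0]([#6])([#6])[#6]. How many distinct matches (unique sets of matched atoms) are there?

1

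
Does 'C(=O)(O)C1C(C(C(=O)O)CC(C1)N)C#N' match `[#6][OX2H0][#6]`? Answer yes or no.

No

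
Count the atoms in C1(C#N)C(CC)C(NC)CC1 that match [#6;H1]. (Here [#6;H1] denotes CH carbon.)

3

The query [#6;H1] means: any carbon bearing exactly one hydrogen.
Check the 11 heavy atoms by environment: 3× C (H2) → no; 3× C (H1) → match; 2× C (H3) → no; 1× C (H0) → no; 1× N (H0) → no; 1× N (H1) → no.
That gives 3 matching atoms.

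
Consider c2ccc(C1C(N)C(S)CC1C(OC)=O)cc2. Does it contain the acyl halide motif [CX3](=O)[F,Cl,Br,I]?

No

The pattern [CX3](=O)[F,Cl,Br,I] describes a carbonyl carbon bonded to a halogen — an acyl halide.
The closest candidate here is a methyl-ester group (-C(=O)OCH3), but the carbonyl is bonded to -O-C, not to a halogen. No other fragment satisfies the full query, so there is no match.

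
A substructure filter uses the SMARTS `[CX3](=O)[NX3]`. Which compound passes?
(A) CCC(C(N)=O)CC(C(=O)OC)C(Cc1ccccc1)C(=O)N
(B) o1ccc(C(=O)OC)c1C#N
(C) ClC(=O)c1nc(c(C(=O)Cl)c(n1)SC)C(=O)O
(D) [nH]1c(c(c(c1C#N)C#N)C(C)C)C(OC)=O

[CX3](=O)[NX3] describes a carbonyl carbon bonded to a trivalent nitrogen (an amide).
(A) contains a primary amide (-C(=O)NH2), which satisfies every atom and bond constraint.
(B) has a methyl-ester group (-C(=O)OCH3) but the carbonyl is bonded to O, not to an NX3 nitrogen.
(C) has a carboxylic acid group (-C(=O)OH) but the carbonyl is bonded to O, not to an NX3 nitrogen.
(D) has a methyl-ester group (-C(=O)OCH3) but the carbonyl is bonded to O, not to an NX3 nitrogen.
So the answer is (A).

A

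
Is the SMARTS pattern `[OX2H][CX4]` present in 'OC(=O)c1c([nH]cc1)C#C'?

No

The pattern [OX2H][CX4] describes a hydroxyl oxygen bound to an sp3 (X4) carbon — an aliphatic alcohol.
The closest candidate here is a carboxylic acid group (-C(=O)OH), but the -OH is on a CX3 carbonyl carbon, not a CX4 carbon. No other fragment satisfies the full query, so there is no match.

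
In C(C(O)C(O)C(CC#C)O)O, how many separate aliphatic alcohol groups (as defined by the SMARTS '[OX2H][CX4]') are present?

4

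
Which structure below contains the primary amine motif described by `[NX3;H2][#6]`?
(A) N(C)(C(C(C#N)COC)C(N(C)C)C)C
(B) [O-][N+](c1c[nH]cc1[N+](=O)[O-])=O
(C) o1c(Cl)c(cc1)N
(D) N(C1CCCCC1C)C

C

[NX3;H2][#6] describes a trivalent nitrogen with two H attached to carbon (a primary amine).
(A) has a nitrile (-C#N) but the nitrogen is NX1 (triple-bonded), not NX3 with two H.
(B) has a nitro group (-[N+](=O)[O-]) but the nitrogen is [N+] with no H, not NX3H2.
(C) contains a primary amino group (-NH2), which satisfies every atom and bond constraint.
(D) has an N-methylamino group (-NHCH3) but the nitrogen bears two carbons and only one H (H1), not H2.
So the answer is (C).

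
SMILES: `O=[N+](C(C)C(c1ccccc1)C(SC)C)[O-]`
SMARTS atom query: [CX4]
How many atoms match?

6

The query [CX4] means: C with X4: aliphatic carbon with exactly 4 total connections (bonds + H).
Check the 16 heavy atoms by environment: 6× C (X4) → match; 1× S (X2) → no; 1× N (charge +1, X3) → no; 1× O (charge -1, X1) → no; 1× O (X1) → no; 6× c (aromatic, X3) → no.
That gives 6 matching atoms.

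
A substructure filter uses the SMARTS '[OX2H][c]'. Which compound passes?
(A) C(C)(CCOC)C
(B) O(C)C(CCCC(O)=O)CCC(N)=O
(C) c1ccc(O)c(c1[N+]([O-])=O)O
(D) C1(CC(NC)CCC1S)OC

C

[OX2H][c] describes a hydroxyl oxygen attached to an aromatic carbon (a phenol).
(A) has a methoxy ether (-OCH3) but the oxygen has H0, not H1.
(B) has a methoxy ether (-OCH3) but the oxygen has H0, not H1.
(C) contains a hydroxyl group (-OH), which satisfies every atom and bond constraint.
(D) has a methoxy ether (-OCH3) but the oxygen has H0, not H1.
So the answer is (C).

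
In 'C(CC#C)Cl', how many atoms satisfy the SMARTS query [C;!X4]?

2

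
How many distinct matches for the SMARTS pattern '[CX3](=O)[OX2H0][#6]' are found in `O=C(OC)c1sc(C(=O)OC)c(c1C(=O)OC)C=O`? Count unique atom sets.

3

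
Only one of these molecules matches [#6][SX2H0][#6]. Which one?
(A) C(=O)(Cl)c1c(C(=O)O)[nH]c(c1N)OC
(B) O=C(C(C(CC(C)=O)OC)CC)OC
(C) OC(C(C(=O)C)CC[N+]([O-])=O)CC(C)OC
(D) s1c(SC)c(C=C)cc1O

D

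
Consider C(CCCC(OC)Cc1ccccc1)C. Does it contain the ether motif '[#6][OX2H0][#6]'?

Yes

The pattern [#6][OX2H0][#6] describes an aliphatic oxygen bridging two carbons with no H on the oxygen — an ether.
The molecule carries a methoxy ether (-OCH3), whose atoms satisfy every constraint of the query, so the pattern matches.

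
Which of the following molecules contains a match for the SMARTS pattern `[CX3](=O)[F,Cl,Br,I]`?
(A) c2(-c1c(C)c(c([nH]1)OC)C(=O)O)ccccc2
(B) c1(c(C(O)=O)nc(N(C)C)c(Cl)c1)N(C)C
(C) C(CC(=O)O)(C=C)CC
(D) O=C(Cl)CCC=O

[CX3](=O)[F,Cl,Br,I] describes a carbonyl carbon bonded to a halogen (an acyl halide).
(A) has a carboxylic acid group (-C(=O)OH) but the carbonyl is bonded to -OH, not to a halogen.
(B) has a carboxylic acid group (-C(=O)OH) but the carbonyl is bonded to -OH, not to a halogen.
(C) has a carboxylic acid group (-C(=O)OH) but the carbonyl is bonded to -OH, not to a halogen.
(D) contains an acyl chloride (-C(=O)Cl), which satisfies every atom and bond constraint.
So the answer is (D).

D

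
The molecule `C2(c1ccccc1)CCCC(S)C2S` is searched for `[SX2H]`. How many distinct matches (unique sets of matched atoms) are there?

2

[SX2H] is the SMARTS for a thiol: an aliphatic sulfur with two connections, one being H.
The molecule carries 2 separate instances of a thiol (-SH) meeting every constraint; each maps to a distinct set of atoms, giving 2 matches.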